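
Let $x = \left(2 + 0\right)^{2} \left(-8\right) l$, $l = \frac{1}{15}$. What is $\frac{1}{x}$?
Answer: $- \frac{15}{32} \approx -0.46875$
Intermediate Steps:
$l = \frac{1}{15} \approx 0.066667$
$x = - \frac{32}{15}$ ($x = \left(2 + 0\right)^{2} \left(-8\right) \frac{1}{15} = 2^{2} \left(-8\right) \frac{1}{15} = 4 \left(-8\right) \frac{1}{15} = \left(-32\right) \frac{1}{15} = - \frac{32}{15} \approx -2.1333$)
$\frac{1}{x} = \frac{1}{- \frac{32}{15}} = - \frac{15}{32}$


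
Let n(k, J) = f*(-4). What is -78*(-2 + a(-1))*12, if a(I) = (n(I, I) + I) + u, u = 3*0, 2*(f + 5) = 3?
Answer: -10296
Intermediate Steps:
f = -7/2 (f = -5 + (½)*3 = -5 + 3/2 = -7/2 ≈ -3.5000)
u = 0
n(k, J) = 14 (n(k, J) = -7/2*(-4) = 14)
a(I) = 14 + I (a(I) = (14 + I) + 0 = 14 + I)
-78*(-2 + a(-1))*12 = -78*(-2 + (14 - 1))*12 = -78*(-2 + 13)*12 = -78*11*12 = -13*66*12 = -858*12 = -10296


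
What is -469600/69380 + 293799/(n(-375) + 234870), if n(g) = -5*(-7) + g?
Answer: -4487575669/813584570 ≈ -5.5158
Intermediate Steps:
n(g) = 35 + g
-469600/69380 + 293799/(n(-375) + 234870) = -469600/69380 + 293799/((35 - 375) + 234870) = -469600*1/69380 + 293799/(-340 + 234870) = -23480/3469 + 293799/234530 = -4487575669/813584570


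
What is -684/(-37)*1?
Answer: 684/37 ≈ 18.486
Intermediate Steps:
-684/(-37)*1 = -684*(-1)/37*1 = -19*(-36/37)*1 = (684/37)*1 = 684/37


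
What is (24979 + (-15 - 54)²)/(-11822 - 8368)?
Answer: -2974/2019 ≈ -1.4730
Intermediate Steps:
(24979 + (-15 - 54)²)/(-11822 - 8368) = (24979 + (-69)²)/(-20190) = (24979 + 4761)*(-1/20190) = 29740*(-1/20190) = -2974/2019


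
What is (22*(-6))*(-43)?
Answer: 5676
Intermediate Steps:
(22*(-6))*(-43) = -132*(-43) = 5676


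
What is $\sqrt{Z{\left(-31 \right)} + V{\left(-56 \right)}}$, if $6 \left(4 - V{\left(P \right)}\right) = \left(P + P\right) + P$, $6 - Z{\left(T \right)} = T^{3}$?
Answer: $\sqrt{29829} \approx 172.71$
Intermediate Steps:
$Z{\left(T \right)} = 6 - T^{3}$
$V{\left(P \right)} = 4 - \frac{P}{2}$ ($V{\left(P \right)} = 4 - \frac{\left(P + P\right) + P}{6} = 4 - \frac{2 P + P}{6} = 4 - \frac{3 P}{6} = 4 - \frac{P}{2}$)
$\sqrt{Z{\left(-31 \right)} + V{\left(-56 \right)}} = \sqrt{\left(6 - \left(-31\right)^{3}\right) + \left(4 - -28\right)} = \sqrt{\left(6 - -29791\right) + \left(4 + 28\right)} = \sqrt{\left(6 + 29791\right) + 32} = \sqrt{29797 + 32} = \sqrt{29829}$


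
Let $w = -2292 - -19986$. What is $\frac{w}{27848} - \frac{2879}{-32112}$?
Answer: $\frac{81045515}{111781872} \approx 0.72503$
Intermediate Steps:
$w = 17694$ ($w = -2292 + 19986 = 17694$)
$\frac{w}{27848} - \frac{2879}{-32112} = \frac{17694}{27848} - \frac{2879}{-32112} = 17694 \cdot \frac{1}{27848} - - \frac{2879}{32112} = \frac{8847}{13924} + \frac{2879}{32112} = \frac{81045515}{111781872}$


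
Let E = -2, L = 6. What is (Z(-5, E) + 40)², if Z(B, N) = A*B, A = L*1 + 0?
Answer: 100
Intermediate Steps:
A = 6 (A = 6*1 + 0 = 6 + 0 = 6)
Z(B, N) = 6*B
(Z(-5, E) + 40)² = (6*(-5) + 40)² = (-30 + 40)² = 10² = 100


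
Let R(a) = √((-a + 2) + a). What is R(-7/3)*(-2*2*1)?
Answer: -4*√2 ≈ -5.6569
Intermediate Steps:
R(a) = √2 (R(a) = √((2 - a) + a) = √2)
R(-7/3)*(-2*2*1) = √2*(-2*2*1) = √2*(-4*1) = √2*(-4) = -4*√2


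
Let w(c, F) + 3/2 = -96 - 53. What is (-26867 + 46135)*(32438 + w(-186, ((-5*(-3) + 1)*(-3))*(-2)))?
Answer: 622115550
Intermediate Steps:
w(c, F) = -301/2 (w(c, F) = -3/2 + (-96 - 53) = -3/2 - 149 = -301/2)
(-26867 + 46135)*(32438 + w(-186, ((-5*(-3) + 1)*(-3))*(-2))) = (-26867 + 46135)*(32438 - 301/2) = 19268*(64575/2) = 622115550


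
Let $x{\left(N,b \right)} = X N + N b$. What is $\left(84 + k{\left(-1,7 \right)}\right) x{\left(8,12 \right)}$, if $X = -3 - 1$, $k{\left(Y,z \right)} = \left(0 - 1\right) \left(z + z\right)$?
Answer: $4480$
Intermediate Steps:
$k{\left(Y,z \right)} = - 2 z$
$X = -4$
$x{\left(N,b \right)} = - 4 N + N b$
$\left(84 + k{\left(-1,7 \right)}\right) x{\left(8,12 \right)} = \left(84 - 14\right) 8 \left(-4 + 12\right) = \left(84 - 14\right) 8 \cdot 8 = 70 \cdot 64 = 4480$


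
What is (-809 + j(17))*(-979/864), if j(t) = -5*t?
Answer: 145871/144 ≈ 1013.0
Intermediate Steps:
j(t) = -5*t
(-809 + j(17))*(-979/864) = (-809 - 5*17)*(-979/864) = (-809 - 85)*(-979*1/864) = -894*(-979/864) = 145871/144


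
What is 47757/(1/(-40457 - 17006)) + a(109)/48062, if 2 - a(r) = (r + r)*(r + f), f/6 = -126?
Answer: -65947323788697/24031 ≈ -2.7443e+9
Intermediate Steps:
f = -756 (f = 6*(-126) = -756)
a(r) = 2 - 2*r*(-756 + r) (a(r) = 2 - (r + r)*(r - 756) = 2 - 2*r*(-756 + r))
47757/(1/(-40457 - 17006)) + a(109)/48062 = 47757/(1/(-40457 - 17006)) + (2 - 2*109**2 + 1512*109)/48062 = 47757/(1/(-57463)) + (2 - 2*11881 + 164808)*(1/48062) = 47757/(-1/57463) + (2 - 23762 + 164808)*(1/48062) = 47757*(-57463) + 141048*(1/48062) = -2744260491 + 70524/24031 = -65947323788697/24031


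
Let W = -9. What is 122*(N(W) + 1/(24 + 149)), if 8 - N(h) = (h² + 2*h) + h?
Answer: -970754/173 ≈ -5611.3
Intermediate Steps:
N(h) = 8 - h² - 3*h (N(h) = 8 - ((h² + 2*h) + h) = 8 - (h² + 3*h) = 8 + (-h² - 3*h) = 8 - h² - 3*h)
122*(N(W) + 1/(24 + 149)) = 122*((8 - 1*(-9)² - 3*(-9)) + 1/(24 + 149)) = 122*((8 - 1*81 + 27) + 1/173) = 122*((8 - 81 + 27) + 1/173) = 122*(-46 + 1/173) = 122*(-7957/173) = -970754/173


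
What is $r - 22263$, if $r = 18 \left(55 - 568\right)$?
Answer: $-31497$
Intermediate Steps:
$r = -9234$ ($r = 18 \left(-513\right) = -9234$)
$r - 22263 = -9234 - 22263 = -31497$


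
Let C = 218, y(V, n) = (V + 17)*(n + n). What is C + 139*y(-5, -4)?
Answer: -13126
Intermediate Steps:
y(V, n) = 2*n*(17 + V) (y(V, n) = (17 + V)*(2*n) = 2*n*(17 + V))
C + 139*y(-5, -4) = 218 + 139*(2*(-4)*(17 - 5)) = 218 + 139*(2*(-4)*12) = 218 + 139*(-96) = 218 - 13344 = -13126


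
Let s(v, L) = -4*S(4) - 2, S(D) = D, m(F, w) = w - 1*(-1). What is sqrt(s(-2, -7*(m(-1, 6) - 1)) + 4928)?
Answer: sqrt(4910) ≈ 70.071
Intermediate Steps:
m(F, w) = 1 + w (m(F, w) = w + 1 = 1 + w)
s(v, L) = -18 (s(v, L) = -4*4 - 2 = -16 - 2 = -18)
sqrt(s(-2, -7*(m(-1, 6) - 1)) + 4928) = sqrt(-18 + 4928) = sqrt(4910)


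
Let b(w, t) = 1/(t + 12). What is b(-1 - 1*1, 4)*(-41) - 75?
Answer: -1241/16 ≈ -77.563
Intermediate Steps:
b(w, t) = 1/(12 + t)
b(-1 - 1*1, 4)*(-41) - 75 = -41/(12 + 4) - 75 = -41/16 - 75 = -1241/16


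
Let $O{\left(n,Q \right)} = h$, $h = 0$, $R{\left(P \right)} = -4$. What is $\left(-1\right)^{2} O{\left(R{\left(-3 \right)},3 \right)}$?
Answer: $0$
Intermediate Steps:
$O{\left(n,Q \right)} = 0$
$\left(-1\right)^{2} O{\left(R{\left(-3 \right)},3 \right)} = \left(-1\right)^{2} \cdot 0 = 1 \cdot 0 = 0$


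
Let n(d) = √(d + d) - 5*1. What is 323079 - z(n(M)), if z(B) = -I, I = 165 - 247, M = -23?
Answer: 322997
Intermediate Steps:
I = -82
n(d) = -5 + √2*√d (n(d) = √(2*d) - 5 = √2*√d - 5 = -5 + √2*√d)
z(B) = 82 (z(B) = -1*(-82) = 82)
323079 - z(n(M)) = 323079 - 1*82 = 323079 - 82 = 322997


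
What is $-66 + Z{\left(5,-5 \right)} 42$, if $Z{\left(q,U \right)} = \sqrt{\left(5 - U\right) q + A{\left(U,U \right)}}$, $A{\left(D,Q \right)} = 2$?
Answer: $-66 + 84 \sqrt{13} \approx 236.87$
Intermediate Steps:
$Z{\left(q,U \right)} = \sqrt{2 + q \left(5 - U\right)}$ ($Z{\left(q,U \right)} = \sqrt{\left(5 - U\right) q + 2} = \sqrt{q \left(5 - U\right) + 2} = \sqrt{2 + q \left(5 - U\right)}$)
$-66 + Z{\left(5,-5 \right)} 42 = -66 + \sqrt{2 + 5 \cdot 5 - \left(-5\right) 5} \cdot 42 = -66 + \sqrt{2 + 25 + 25} \cdot 42 = -66 + \sqrt{52} \cdot 42 = -66 + 2 \sqrt{13} \cdot 42 = -66 + 84 \sqrt{13}$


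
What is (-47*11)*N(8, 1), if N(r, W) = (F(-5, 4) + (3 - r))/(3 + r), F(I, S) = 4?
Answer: 47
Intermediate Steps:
N(r, W) = (7 - r)/(3 + r) (N(r, W) = (4 + (3 - r))/(3 + r) = (7 - r)/(3 + r))
(-47*11)*N(8, 1) = (-47*11)*((7 - 1*8)/(3 + 8)) = -517*(7 - 8)/11 = -47*(-1) = -517*(-1/11) = 47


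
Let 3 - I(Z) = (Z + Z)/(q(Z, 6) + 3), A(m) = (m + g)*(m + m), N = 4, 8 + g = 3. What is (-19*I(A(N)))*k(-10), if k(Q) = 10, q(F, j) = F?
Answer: 38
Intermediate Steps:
g = -5 (g = -8 + 3 = -5)
A(m) = 2*m*(-5 + m) (A(m) = (m - 5)*(m + m) = (-5 + m)*(2*m) = 2*m*(-5 + m))
I(Z) = 3 - 2*Z/(3 + Z) (I(Z) = 3 - (Z + Z)/(Z + 3) = 3 - 2*Z/(3 + Z))
(-19*I(A(N)))*k(-10) = -19*(9 + 2*4*(-5 + 4))/(3 + 2*4*(-5 + 4))*10 = -19*(9 + 2*4*(-1))/(3 + 2*4*(-1))*10 = -19*(9 - 8)/(3 - 8)*10 = -19/(-5)*10 = -(-19)/5*10 = -19*(-⅕)*10 = (19/5)*10 = 38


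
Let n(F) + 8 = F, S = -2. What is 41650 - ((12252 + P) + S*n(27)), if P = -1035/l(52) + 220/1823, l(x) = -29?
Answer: 1554299827/52867 ≈ 29400.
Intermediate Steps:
n(F) = -8 + F
P = 1893185/52867 (P = -1035/(-29) + 220/1823 = -1035*(-1/29) + 220*(1/1823) = 1035/29 + 220/1823 = 1893185/52867 ≈ 35.810)
41650 - ((12252 + P) + S*n(27)) = 41650 - ((12252 + 1893185/52867) - 2*(-8 + 27)) = 41650 - (649619669/52867 - 2*19) = 41650 - (649619669/52867 - 38) = 41650 - 1*647610723/52867 = 41650 - 647610723/52867 = 1554299827/52867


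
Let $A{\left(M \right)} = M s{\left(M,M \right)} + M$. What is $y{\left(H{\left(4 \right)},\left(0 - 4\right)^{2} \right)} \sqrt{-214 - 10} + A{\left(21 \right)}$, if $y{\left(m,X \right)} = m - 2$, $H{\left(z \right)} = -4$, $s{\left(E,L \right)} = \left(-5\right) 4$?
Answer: $-399 - 24 i \sqrt{14} \approx -399.0 - 89.8 i$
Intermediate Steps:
$s{\left(E,L \right)} = -20$
$y{\left(m,X \right)} = -2 + m$
$A{\left(M \right)} = - 19 M$ ($A{\left(M \right)} = M \left(-20\right) + M = - 20 M + M = - 19 M$)
$y{\left(H{\left(4 \right)},\left(0 - 4\right)^{2} \right)} \sqrt{-214 - 10} + A{\left(21 \right)} = \left(-2 - 4\right) \sqrt{-214 - 10} - 399 = - 6 \sqrt{-224} - 399 = - 6 \cdot 4 i \sqrt{14} - 399 = - 24 i \sqrt{14} - 399 = -399 - 24 i \sqrt{14}$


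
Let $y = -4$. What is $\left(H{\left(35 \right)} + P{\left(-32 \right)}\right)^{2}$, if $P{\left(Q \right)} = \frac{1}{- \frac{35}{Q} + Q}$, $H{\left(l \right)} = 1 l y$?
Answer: $\frac{19180034064}{978121} \approx 19609.0$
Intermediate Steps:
$H{\left(l \right)} = - 4 l$ ($H{\left(l \right)} = 1 l \left(-4\right) = l \left(-4\right) = - 4 l$)
$P{\left(Q \right)} = \frac{1}{Q - \frac{35}{Q}}$
$\left(H{\left(35 \right)} + P{\left(-32 \right)}\right)^{2} = \left(\left(-4\right) 35 - \frac{32}{-35 + \left(-32\right)^{2}}\right)^{2} = \left(-140 - \frac{32}{-35 + 1024}\right)^{2} = \left(-140 - \frac{32}{989}\right)^{2} = \left(- \frac{138492}{989}\right)^{2} = \frac{19180034064}{978121}$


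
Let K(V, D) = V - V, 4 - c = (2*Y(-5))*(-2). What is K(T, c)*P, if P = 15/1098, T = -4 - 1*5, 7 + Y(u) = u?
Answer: 0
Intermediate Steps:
Y(u) = -7 + u
T = -9 (T = -4 - 5 = -9)
c = -44 (c = 4 - 2*(-7 - 5)*(-2) = 4 - 2*(-12)*(-2) = 4 - (-24)*(-2) = 4 - 1*48 = 4 - 48 = -44)
P = 5/366 (P = 15*(1/1098) = 5/366 ≈ 0.013661)
K(V, D) = 0
K(T, c)*P = 0*(5/366) = 0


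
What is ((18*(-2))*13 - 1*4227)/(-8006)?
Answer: 4695/8006 ≈ 0.58644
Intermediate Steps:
((18*(-2))*13 - 1*4227)/(-8006) = (-36*13 - 4227)*(-1/8006) = (-468 - 4227)*(-1/8006) = -4695*(-1/8006) = 4695/8006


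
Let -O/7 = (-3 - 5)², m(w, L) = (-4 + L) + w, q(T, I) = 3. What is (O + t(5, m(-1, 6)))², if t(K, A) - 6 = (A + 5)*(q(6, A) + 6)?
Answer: 150544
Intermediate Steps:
m(w, L) = -4 + L + w
t(K, A) = 51 + 9*A (t(K, A) = 6 + (A + 5)*(3 + 6) = 6 + (5 + A)*9 = 6 + (45 + 9*A) = 51 + 9*A)
O = -448 (O = -7*(-3 - 5)² = -7*(-8)² = -7*64 = -448)
(O + t(5, m(-1, 6)))² = (-448 + (51 + 9*(-4 + 6 - 1)))² = (-448 + (51 + 9*1))² = (-448 + (51 + 9))² = (-448 + 60)² = (-388)² = 150544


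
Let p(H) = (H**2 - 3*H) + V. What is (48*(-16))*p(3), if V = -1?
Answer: 768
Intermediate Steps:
p(H) = -1 + H**2 - 3*H (p(H) = (H**2 - 3*H) - 1 = -1 + H**2 - 3*H)
(48*(-16))*p(3) = (48*(-16))*(-1 + 3**2 - 3*3) = -768*(-1 + 9 - 9) = -768*(-1) = 768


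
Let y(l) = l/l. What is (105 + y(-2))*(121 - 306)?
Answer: -19610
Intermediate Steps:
y(l) = 1
(105 + y(-2))*(121 - 306) = (105 + 1)*(121 - 306) = 106*(-185) = -19610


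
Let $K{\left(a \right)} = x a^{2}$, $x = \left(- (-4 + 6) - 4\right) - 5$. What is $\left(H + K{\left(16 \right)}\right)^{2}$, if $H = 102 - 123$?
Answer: $8048569$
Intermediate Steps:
$H = -21$ ($H = 102 - 123 = -21$)
$x = -11$ ($x = \left(\left(-1\right) 2 - 4\right) - 5 = \left(-2 - 4\right) - 5 = -6 - 5 = -11$)
$K{\left(a \right)} = - 11 a^{2}$
$\left(H + K{\left(16 \right)}\right)^{2} = \left(-21 - 11 \cdot 16^{2}\right)^{2} = \left(-21 - 2816\right)^{2} = \left(-2837\right)^{2} = 8048569$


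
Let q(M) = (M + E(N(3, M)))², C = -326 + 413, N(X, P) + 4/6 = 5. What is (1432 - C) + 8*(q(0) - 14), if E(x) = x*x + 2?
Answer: 379625/81 ≈ 4686.7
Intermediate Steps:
N(X, P) = 13/3 (N(X, P) = -⅔ + 5 = 13/3)
E(x) = 2 + x² (E(x) = x² + 2 = 2 + x²)
C = 87
q(M) = (187/9 + M)² (q(M) = (M + (2 + (13/3)²))² = (M + (2 + 169/9))² = (M + 187/9)² = (187/9 + M)²)
(1432 - C) + 8*(q(0) - 14) = (1432 - 1*87) + 8*((187 + 9*0)²/81 - 14) = (1432 - 87) + 8*((187 + 0)²/81 - 14) = 1345 + 8*((1/81)*187² - 14) = 1345 + 8*((1/81)*34969 - 14) = 1345 + 8*(34969/81 - 14) = 1345 + 8*(33835/81) = 1345 + 270680/81 = 379625/81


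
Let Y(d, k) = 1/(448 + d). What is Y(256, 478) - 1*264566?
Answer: -186254463/704 ≈ -2.6457e+5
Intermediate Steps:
Y(256, 478) - 1*264566 = 1/(448 + 256) - 1*264566 = 1/704 - 264566 = -186254463/704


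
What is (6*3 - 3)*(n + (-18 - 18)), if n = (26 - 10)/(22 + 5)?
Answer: -4780/9 ≈ -531.11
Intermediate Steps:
n = 16/27 ≈ 0.59259
(6*3 - 3)*(n + (-18 - 18)) = (6*3 - 3)*(16/27 + (-18 - 18)) = (18 - 3)*(16/27 - 36) = 15*(-956/27) = -4780/9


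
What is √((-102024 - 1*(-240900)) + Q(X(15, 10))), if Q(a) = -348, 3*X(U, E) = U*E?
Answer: 12*√962 ≈ 372.19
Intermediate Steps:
X(U, E) = E*U/3 (X(U, E) = (U*E)/3 = (E*U)/3 = E*U/3)
√((-102024 - 1*(-240900)) + Q(X(15, 10))) = √((-102024 - 1*(-240900)) - 348) = √((-102024 + 240900) - 348) = √(138876 - 348) = √138528 = 12*√962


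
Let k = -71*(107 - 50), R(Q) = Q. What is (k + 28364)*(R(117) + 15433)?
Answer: 378129350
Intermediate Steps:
k = -4047 (k = -71*57 = -4047)
(k + 28364)*(R(117) + 15433) = (-4047 + 28364)*(117 + 15433) = 24317*15550 = 378129350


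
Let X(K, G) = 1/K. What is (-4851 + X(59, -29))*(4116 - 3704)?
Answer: -117917696/59 ≈ -1.9986e+6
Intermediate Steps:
(-4851 + X(59, -29))*(4116 - 3704) = (-4851 + 1/59)*(4116 - 3704) = (-4851 + 1/59)*412 = -286208/59*412 = -117917696/59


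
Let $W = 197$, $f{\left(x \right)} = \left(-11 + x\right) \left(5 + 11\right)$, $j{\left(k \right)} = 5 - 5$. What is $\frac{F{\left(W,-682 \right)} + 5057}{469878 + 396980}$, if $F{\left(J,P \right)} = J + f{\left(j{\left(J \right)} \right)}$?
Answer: $\frac{2539}{433429} \approx 0.0058579$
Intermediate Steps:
$j{\left(k \right)} = 0$ ($j{\left(k \right)} = 5 - 5 = 0$)
$f{\left(x \right)} = -176 + 16 x$ ($f{\left(x \right)} = \left(-11 + x\right) 16 = -176 + 16 x$)
$F{\left(J,P \right)} = -176 + J$ ($F{\left(J,P \right)} = J + \left(-176 + 16 \cdot 0\right) = J + \left(-176 + 0\right) = J - 176 = -176 + J$)
$\frac{F{\left(W,-682 \right)} + 5057}{469878 + 396980} = \frac{\left(-176 + 197\right) + 5057}{469878 + 396980} = \frac{21 + 5057}{866858} = 5078 \cdot \frac{1}{866858} = \frac{2539}{433429}$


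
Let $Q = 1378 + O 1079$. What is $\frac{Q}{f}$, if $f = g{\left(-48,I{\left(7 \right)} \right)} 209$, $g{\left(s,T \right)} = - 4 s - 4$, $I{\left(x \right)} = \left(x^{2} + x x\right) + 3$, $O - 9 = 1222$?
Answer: $\frac{1329627}{39292} \approx 33.84$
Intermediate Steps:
$O = 1231$ ($O = 9 + 1222 = 1231$)
$I{\left(x \right)} = 3 + 2 x^{2}$ ($I{\left(x \right)} = \left(x^{2} + x^{2}\right) + 3 = 2 x^{2} + 3 = 3 + 2 x^{2}$)
$g{\left(s,T \right)} = -4 - 4 s$
$Q = 1329627$ ($Q = 1378 + 1231 \cdot 1079 = 1378 + 1328249 = 1329627$)
$f = 39292$ ($f = \left(-4 - -192\right) 209 = \left(-4 + 192\right) 209 = 188 \cdot 209 = 39292$)
$\frac{Q}{f} = \frac{1329627}{39292}$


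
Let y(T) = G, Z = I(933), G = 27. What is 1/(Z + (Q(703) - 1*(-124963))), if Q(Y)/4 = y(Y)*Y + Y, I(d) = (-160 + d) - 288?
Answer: 1/204184 ≈ 4.8975e-6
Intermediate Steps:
I(d) = -448 + d
Z = 485 (Z = -448 + 933 = 485)
y(T) = 27
Q(Y) = 112*Y (Q(Y) = 4*(27*Y + Y) = 4*(28*Y) = 112*Y)
1/(Z + (Q(703) - 1*(-124963))) = 1/(485 + (112*703 - 1*(-124963))) = 1/(485 + (78736 + 124963)) = 1/(485 + 203699) = 1/204184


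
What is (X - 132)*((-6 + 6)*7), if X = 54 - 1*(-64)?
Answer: 0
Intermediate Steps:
X = 118 (X = 54 + 64 = 118)
(X - 132)*((-6 + 6)*7) = (118 - 132)*((-6 + 6)*7) = -0*7 = -14*0 = 0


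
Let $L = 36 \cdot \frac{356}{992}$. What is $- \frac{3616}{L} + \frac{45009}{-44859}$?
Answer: $- \frac{3364360379}{11977353} \approx -280.89$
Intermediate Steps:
$L = \frac{801}{62}$ ($L = 36 \cdot 356 \cdot \frac{1}{992} = 36 \cdot \frac{89}{248} = \frac{801}{62} \approx 12.919$)
$- \frac{3616}{L} + \frac{45009}{-44859} = - \frac{3616}{\frac{801}{62}} + \frac{45009}{-44859} = \left(-3616\right) \frac{62}{801} + 45009 \left(- \frac{1}{44859}\right) = - \frac{224192}{801} - \frac{15003}{14953} = - \frac{3364360379}{11977353}$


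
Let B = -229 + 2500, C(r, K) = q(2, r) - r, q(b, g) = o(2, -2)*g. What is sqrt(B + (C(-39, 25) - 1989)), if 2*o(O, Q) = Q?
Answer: 6*sqrt(10) ≈ 18.974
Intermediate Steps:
o(O, Q) = Q/2
q(b, g) = -g (q(b, g) = ((1/2)*(-2))*g = -g)
C(r, K) = -2*r (C(r, K) = -r - r = -2*r)
B = 2271
sqrt(B + (C(-39, 25) - 1989)) = sqrt(2271 + (-2*(-39) - 1989)) = sqrt(2271 + (78 - 1989)) = sqrt(2271 - 1911) = sqrt(360) = 6*sqrt(10)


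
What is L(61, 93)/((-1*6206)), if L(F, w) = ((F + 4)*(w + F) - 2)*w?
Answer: -465372/3103 ≈ -149.97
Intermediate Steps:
L(F, w) = w*(-2 + (4 + F)*(F + w)) (L(F, w) = ((4 + F)*(F + w) - 2)*w = (-2 + (4 + F)*(F + w))*w = w*(-2 + (4 + F)*(F + w)))
L(61, 93)/((-1*6206)) = (93*(-2 + 61² + 4*61 + 4*93 + 61*93))/((-1*6206)) = (93*(-2 + 3721 + 244 + 372 + 5673))/(-6206) = (93*10008)*(-1/6206) = 930744*(-1/6206) = -465372/3103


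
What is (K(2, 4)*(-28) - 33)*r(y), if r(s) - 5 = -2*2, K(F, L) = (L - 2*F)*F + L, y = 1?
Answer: -145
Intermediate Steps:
K(F, L) = L + F*(L - 2*F) (K(F, L) = F*(L - 2*F) + L = L + F*(L - 2*F))
r(s) = 1 (r(s) = 5 - 2*2 = 5 - 4 = 1)
(K(2, 4)*(-28) - 33)*r(y) = ((4 - 2*2**2 + 2*4)*(-28) - 33)*1 = ((4 - 2*4 + 8)*(-28) - 33)*1 = ((4 - 8 + 8)*(-28) - 33)*1 = (4*(-28) - 33)*1 = (-112 - 33)*1 = -145*1 = -145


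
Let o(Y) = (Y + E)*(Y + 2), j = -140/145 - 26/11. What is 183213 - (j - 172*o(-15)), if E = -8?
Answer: 74851541/319 ≈ 2.3464e+5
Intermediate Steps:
j = -1062/319 (j = -140*1/145 - 26*1/11 = -28/29 - 26/11 = -1062/319 ≈ -3.3292)
o(Y) = (-8 + Y)*(2 + Y) (o(Y) = (Y - 8)*(Y + 2) = (-8 + Y)*(2 + Y))
183213 - (j - 172*o(-15)) = 183213 - (-1062/319 - 172*(-16 + (-15)² - 6*(-15))) = 183213 - (-1062/319 - 172*(-16 + 225 + 90)) = 183213 - (-1062/319 - 172*299) = 183213 - (-1062/319 - 51428) = 183213 - 1*(-16406594/319) = 183213 + 16406594/319 = 74851541/319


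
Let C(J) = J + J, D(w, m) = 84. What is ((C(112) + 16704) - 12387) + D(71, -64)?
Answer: 4625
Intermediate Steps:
C(J) = 2*J
((C(112) + 16704) - 12387) + D(71, -64) = ((2*112 + 16704) - 12387) + 84 = ((224 + 16704) - 12387) + 84 = (16928 - 12387) + 84 = 4541 + 84 = 4625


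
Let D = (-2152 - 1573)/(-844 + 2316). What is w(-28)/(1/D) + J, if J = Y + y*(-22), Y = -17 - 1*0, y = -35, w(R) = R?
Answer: 303179/368 ≈ 823.86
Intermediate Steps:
D = -3725/1472 ≈ -2.5306
Y = -17 (Y = -17 + 0 = -17)
J = 753 (J = -17 - 35*(-22) = -17 + 770 = 753)
w(-28)/(1/D) + J = -28/(1/(-3725/1472)) + 753 = -28/(-1472/3725) + 753 = -28*(-3725/1472) + 753 = 26075/368 + 753 = 303179/368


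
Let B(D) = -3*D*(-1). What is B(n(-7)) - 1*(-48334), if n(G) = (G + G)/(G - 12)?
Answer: 918388/19 ≈ 48336.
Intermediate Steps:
n(G) = 2*G/(-12 + G) (n(G) = (2*G)/(-12 + G) = 2*G/(-12 + G))
B(D) = 3*D
B(n(-7)) - 1*(-48334) = 3*(2*(-7)/(-12 - 7)) - 1*(-48334) = 3*(2*(-7)/(-19)) + 48334 = 3*(2*(-7)*(-1/19)) + 48334 = 3*(14/19) + 48334 = 42/19 + 48334 = 918388/19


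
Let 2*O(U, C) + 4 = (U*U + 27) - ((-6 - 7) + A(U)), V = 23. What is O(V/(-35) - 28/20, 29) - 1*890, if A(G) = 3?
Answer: -2134891/2450 ≈ -871.38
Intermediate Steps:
O(U, C) = 33/2 + U²/2 (O(U, C) = -2 + ((U*U + 27) - ((-6 - 7) + 3))/2 = -2 + ((U² + 27) - (-13 + 3))/2 = -2 + ((27 + U²) - 1*(-10))/2 = -2 + ((27 + U²) + 10)/2 = -2 + (37 + U²)/2 = -2 + (37/2 + U²/2) = 33/2 + U²/2)
O(V/(-35) - 28/20, 29) - 1*890 = (33/2 + (23/(-35) - 28/20)²/2) - 1*890 = (33/2 + (23*(-1/35) - 28*1/20)²/2) - 890 = (33/2 + (-23/35 - 7/5)²/2) - 890 = (33/2 + (-72/35)²/2) - 890 = (33/2 + (½)*(5184/1225)) - 890 = (33/2 + 2592/1225) - 890 = 45609/2450 - 890 = -2134891/2450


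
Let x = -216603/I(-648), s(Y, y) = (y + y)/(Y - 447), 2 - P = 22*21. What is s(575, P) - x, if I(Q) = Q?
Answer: -49169/144 ≈ -341.45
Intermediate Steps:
P = -460 (P = 2 - 22*21 = 2 - 1*462 = 2 - 462 = -460)
s(Y, y) = 2*y/(-447 + Y) (s(Y, y) = (2*y)/(-447 + Y) = 2*y/(-447 + Y))
x = 24067/72 (x = -216603/(-648) = -216603*(-1/648) = 24067/72 ≈ 334.26)
s(575, P) - x = 2*(-460)/(-447 + 575) - 1*24067/72 = 2*(-460)/128 - 24067/72 = 2*(-460)*(1/128) - 24067/72 = -115/16 - 24067/72 = -49169/144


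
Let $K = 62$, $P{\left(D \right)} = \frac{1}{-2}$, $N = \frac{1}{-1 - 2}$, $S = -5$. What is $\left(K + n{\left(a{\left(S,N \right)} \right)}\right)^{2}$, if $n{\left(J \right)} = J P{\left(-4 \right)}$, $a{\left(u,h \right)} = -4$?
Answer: $4096$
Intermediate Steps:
$N = - \frac{1}{3}$ ($N = \frac{1}{-3} = - \frac{1}{3} \approx -0.33333$)
$P{\left(D \right)} = - \frac{1}{2}$
$n{\left(J \right)} = - \frac{J}{2}$ ($n{\left(J \right)} = J \left(- \frac{1}{2}\right) = - \frac{J}{2}$)
$\left(K + n{\left(a{\left(S,N \right)} \right)}\right)^{2} = \left(62 - -2\right)^{2} = \left(62 + 2\right)^{2} = 64^{2} = 4096$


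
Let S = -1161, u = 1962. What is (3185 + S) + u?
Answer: 3986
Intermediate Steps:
(3185 + S) + u = (3185 - 1161) + 1962 = 2024 + 1962 = 3986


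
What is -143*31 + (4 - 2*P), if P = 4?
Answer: -4437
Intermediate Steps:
-143*31 + (4 - 2*P) = -143*31 + (4 - 2*4) = -4433 + (4 - 8) = -4433 - 4 = -4437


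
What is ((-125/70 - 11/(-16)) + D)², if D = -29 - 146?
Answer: 388996729/12544 ≈ 31011.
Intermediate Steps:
D = -175
((-125/70 - 11/(-16)) + D)² = ((-125/70 - 11/(-16)) - 175)² = ((-125*1/70 - 11*(-1/16)) - 175)² = ((-25/14 + 11/16) - 175)² = (-123/112 - 175)² = (-19723/112)² = 388996729/12544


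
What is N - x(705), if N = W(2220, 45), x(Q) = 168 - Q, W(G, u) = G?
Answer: 2757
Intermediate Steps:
N = 2220
N - x(705) = 2220 - (168 - 1*705) = 2220 - (168 - 705) = 2220 - 1*(-537) = 2220 + 537 = 2757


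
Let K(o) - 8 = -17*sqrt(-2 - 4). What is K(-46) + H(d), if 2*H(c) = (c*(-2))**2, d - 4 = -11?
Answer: 106 - 17*I*sqrt(6) ≈ 106.0 - 41.641*I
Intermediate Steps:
d = -7 (d = 4 - 11 = -7)
H(c) = 2*c**2 (H(c) = (c*(-2))**2/2 = (-2*c)**2/2 = (4*c**2)/2 = 2*c**2)
K(o) = 8 - 17*I*sqrt(6) (K(o) = 8 - 17*sqrt(-2 - 4) = 8 - 17*I*sqrt(6))
K(-46) + H(d) = (8 - 17*I*sqrt(6)) + 2*(-7)**2 = (8 - 17*I*sqrt(6)) + 2*49 = (8 - 17*I*sqrt(6)) + 98 = 106 - 17*I*sqrt(6)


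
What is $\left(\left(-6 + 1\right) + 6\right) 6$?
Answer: $6$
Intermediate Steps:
$\left(\left(-6 + 1\right) + 6\right) 6 = \left(-5 + 6\right) 6 = 1 \cdot 6 = 6$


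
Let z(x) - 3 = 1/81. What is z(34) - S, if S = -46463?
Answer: 3763747/81 ≈ 46466.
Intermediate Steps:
z(x) = 244/81 (z(x) = 3 + 1/81 = 244/81)
z(34) - S = 244/81 - 1*(-46463) = 244/81 + 46463 = 3763747/81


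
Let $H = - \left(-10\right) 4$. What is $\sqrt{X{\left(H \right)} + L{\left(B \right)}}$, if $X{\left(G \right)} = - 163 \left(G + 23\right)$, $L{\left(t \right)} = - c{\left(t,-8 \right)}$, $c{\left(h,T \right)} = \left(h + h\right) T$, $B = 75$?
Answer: $i \sqrt{9069} \approx 95.231 i$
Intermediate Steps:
$c{\left(h,T \right)} = 2 T h$ ($c{\left(h,T \right)} = 2 h T = 2 T h$)
$L{\left(t \right)} = 16 t$ ($L{\left(t \right)} = - 2 \left(-8\right) t = - \left(-16\right) t = 16 t$)
$H = 40$ ($H = \left(-1\right) \left(-40\right) = 40$)
$X{\left(G \right)} = -3749 - 163 G$ ($X{\left(G \right)} = - 163 \left(23 + G\right) = -3749 - 163 G$)
$\sqrt{X{\left(H \right)} + L{\left(B \right)}} = \sqrt{\left(-3749 - 6520\right) + 16 \cdot 75} = \sqrt{\left(-3749 - 6520\right) + 1200} = \sqrt{-10269 + 1200} = \sqrt{-9069} = i \sqrt{9069}$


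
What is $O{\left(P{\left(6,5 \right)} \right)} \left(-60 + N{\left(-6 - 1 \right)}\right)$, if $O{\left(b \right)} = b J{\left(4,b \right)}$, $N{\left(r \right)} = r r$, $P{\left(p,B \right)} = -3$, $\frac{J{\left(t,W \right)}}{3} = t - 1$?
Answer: $297$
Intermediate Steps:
$J{\left(t,W \right)} = -3 + 3 t$ ($J{\left(t,W \right)} = 3 \left(t - 1\right) = 3 \left(-1 + t\right) = -3 + 3 t$)
$N{\left(r \right)} = r^{2}$
$O{\left(b \right)} = 9 b$ ($O{\left(b \right)} = b \left(-3 + 3 \cdot 4\right) = b \left(-3 + 12\right) = b 9 = 9 b$)
$O{\left(P{\left(6,5 \right)} \right)} \left(-60 + N{\left(-6 - 1 \right)}\right) = 9 \left(-3\right) \left(-60 + \left(-6 - 1\right)^{2}\right) = - 27 \left(-60 + \left(-6 - 1\right)^{2}\right) = - 27 \left(-60 + \left(-7\right)^{2}\right) = - 27 \left(-60 + 49\right) = \left(-27\right) \left(-11\right) = 297$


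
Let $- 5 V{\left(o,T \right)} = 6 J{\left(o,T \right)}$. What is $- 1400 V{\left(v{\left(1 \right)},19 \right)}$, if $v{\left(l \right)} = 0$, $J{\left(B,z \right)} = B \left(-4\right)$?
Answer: $0$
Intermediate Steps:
$J{\left(B,z \right)} = - 4 B$
$V{\left(o,T \right)} = \frac{24 o}{5}$ ($V{\left(o,T \right)} = - \frac{6 \left(- 4 o\right)}{5} = - \frac{\left(-24\right) o}{5} = \frac{24 o}{5}$)
$- 1400 V{\left(v{\left(1 \right)},19 \right)} = - 1400 \cdot \frac{24}{5} \cdot 0 = \left(-1400\right) 0 = 0$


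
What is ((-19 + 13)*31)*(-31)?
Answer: 5766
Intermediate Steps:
((-19 + 13)*31)*(-31) = -6*31*(-31) = -186*(-31) = 5766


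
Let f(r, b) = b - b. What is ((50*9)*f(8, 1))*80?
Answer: 0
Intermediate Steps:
f(r, b) = 0
((50*9)*f(8, 1))*80 = ((50*9)*0)*80 = (450*0)*80 = 0*80 = 0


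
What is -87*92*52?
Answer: -416208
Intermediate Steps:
-87*92*52 = -8004*52 = -416208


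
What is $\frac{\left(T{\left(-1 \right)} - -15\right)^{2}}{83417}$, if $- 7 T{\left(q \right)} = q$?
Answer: $\frac{11236}{4087433} \approx 0.0027489$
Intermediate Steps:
$T{\left(q \right)} = - \frac{q}{7}$
$\frac{\left(T{\left(-1 \right)} - -15\right)^{2}}{83417} = \frac{\left(\left(- \frac{1}{7}\right) \left(-1\right) - -15\right)^{2}}{83417} = \left(\frac{1}{7} + \left(-35 + 50\right)\right)^{2} \cdot \frac{1}{83417} = \left(\frac{1}{7} + 15\right)^{2} \cdot \frac{1}{83417} = \left(\frac{106}{7}\right)^{2} \cdot \frac{1}{83417} = \frac{11236}{49} \cdot \frac{1}{83417} = \frac{11236}{4087433}$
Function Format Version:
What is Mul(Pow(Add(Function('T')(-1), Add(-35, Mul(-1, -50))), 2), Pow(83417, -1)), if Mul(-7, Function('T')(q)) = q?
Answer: Rational(11236, 4087433) ≈ 0.0027489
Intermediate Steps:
Function('T')(q) = Mul(Rational(-1, 7), q)
Mul(Pow(Add(Function('T')(-1), Add(-35, Mul(-1, -50))), 2), Pow(83417, -1)) = Mul(Pow(Add(Mul(Rational(-1, 7), -1), Add(-35, Mul(-1, -50))), 2), Pow(83417, -1)) = Mul(Pow(Add(Rational(1, 7), Add(-35, 50)), 2), Rational(1, 83417)) = Mul(Pow(Add(Rational(1, 7), 15), 2), Rational(1, 83417)) = Mul(Pow(Rational(106, 7), 2), Rational(1, 83417)) = Mul(Rational(11236, 49), Rational(1, 83417)) = Rational(11236, 4087433)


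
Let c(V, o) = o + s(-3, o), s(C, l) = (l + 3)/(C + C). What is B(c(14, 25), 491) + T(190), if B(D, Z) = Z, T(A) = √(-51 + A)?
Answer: 491 + √139 ≈ 502.79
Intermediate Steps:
s(C, l) = (3 + l)/(2*C) (s(C, l) = (3 + l)/((2*C)) = (3 + l)*(1/(2*C)) = (3 + l)/(2*C))
c(V, o) = -½ + 5*o/6 (c(V, o) = o + (½)*(3 + o)/(-3) = o + (½)*(-⅓)*(3 + o) = o + (-½ - o/6) = -½ + 5*o/6)
B(c(14, 25), 491) + T(190) = 491 + √(-51 + 190) = 491 + √139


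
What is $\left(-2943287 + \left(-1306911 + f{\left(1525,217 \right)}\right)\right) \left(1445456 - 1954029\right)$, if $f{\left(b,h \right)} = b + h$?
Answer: $2160650013288$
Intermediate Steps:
$\left(-2943287 + \left(-1306911 + f{\left(1525,217 \right)}\right)\right) \left(1445456 - 1954029\right) = \left(-2943287 + \left(-1306911 + \left(1525 + 217\right)\right)\right) \left(1445456 - 1954029\right) = \left(-2943287 + \left(-1306911 + 1742\right)\right) \left(-508573\right) = \left(-2943287 - 1305169\right) \left(-508573\right) = \left(-4248456\right) \left(-508573\right) = 2160650013288$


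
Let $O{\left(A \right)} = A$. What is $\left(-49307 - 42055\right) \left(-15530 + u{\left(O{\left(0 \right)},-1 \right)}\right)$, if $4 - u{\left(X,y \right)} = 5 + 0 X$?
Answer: $1418943222$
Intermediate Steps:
$u{\left(X,y \right)} = -1$ ($u{\left(X,y \right)} = 4 - \left(5 + 0 X\right) = 4 - \left(5 + 0\right) = 4 - 5 = -1$)
$\left(-49307 - 42055\right) \left(-15530 + u{\left(O{\left(0 \right)},-1 \right)}\right) = \left(-49307 - 42055\right) \left(-15530 - 1\right) = \left(-91362\right) \left(-15531\right) = 1418943222$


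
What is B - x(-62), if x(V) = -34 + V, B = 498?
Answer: 594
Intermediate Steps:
B - x(-62) = 498 - (-34 - 62) = 498 - 1*(-96) = 498 + 96 = 594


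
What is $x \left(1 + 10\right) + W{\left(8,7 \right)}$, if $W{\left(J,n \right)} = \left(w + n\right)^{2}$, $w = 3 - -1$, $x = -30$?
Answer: $-209$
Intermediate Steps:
$w = 4$ ($w = 3 + 1 = 4$)
$W{\left(J,n \right)} = \left(4 + n\right)^{2}$
$x \left(1 + 10\right) + W{\left(8,7 \right)} = - 30 \left(1 + 10\right) + \left(4 + 7\right)^{2} = \left(-30\right) 11 + 11^{2} = -330 + 121 = -209$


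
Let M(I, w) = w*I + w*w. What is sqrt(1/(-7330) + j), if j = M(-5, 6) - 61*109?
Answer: I*sqrt(356921090030)/7330 ≈ 81.505*I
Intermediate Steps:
M(I, w) = w**2 + I*w (M(I, w) = I*w + w**2 = w**2 + I*w)
j = -6643 (j = 6*(-5 + 6) - 61*109 = 6*1 - 6649 = 6 - 6649 = -6643)
sqrt(1/(-7330) + j) = sqrt(1/(-7330) - 6643) = sqrt(-1/7330 - 6643) = sqrt(-48693191/7330) = I*sqrt(356921090030)/7330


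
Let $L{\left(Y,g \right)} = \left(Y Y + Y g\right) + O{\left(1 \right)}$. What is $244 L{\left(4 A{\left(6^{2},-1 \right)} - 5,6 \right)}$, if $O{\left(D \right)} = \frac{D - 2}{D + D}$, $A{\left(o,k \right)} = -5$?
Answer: $115778$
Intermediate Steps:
$O{\left(D \right)} = \frac{-2 + D}{2 D}$
$L{\left(Y,g \right)} = - \frac{1}{2} + Y^{2} + Y g$ ($L{\left(Y,g \right)} = \left(Y Y + Y g\right) + \frac{-2 + 1}{2 \cdot 1} = \left(Y^{2} + Y g\right) + \frac{1}{2} \cdot 1 \left(-1\right) = \left(Y^{2} + Y g\right) - \frac{1}{2} = - \frac{1}{2} + Y^{2} + Y g$)
$244 L{\left(4 A{\left(6^{2},-1 \right)} - 5,6 \right)} = 244 \left(- \frac{1}{2} + \left(4 \left(-5\right) - 5\right)^{2} + \left(4 \left(-5\right) - 5\right) 6\right) = 244 \left(- \frac{1}{2} + \left(-20 - 5\right)^{2} + \left(-20 - 5\right) 6\right) = 244 \left(- \frac{1}{2} + \left(-25\right)^{2} - 150\right) = 244 \left(- \frac{1}{2} + 625 - 150\right) = 244 \cdot \frac{949}{2} = 115778$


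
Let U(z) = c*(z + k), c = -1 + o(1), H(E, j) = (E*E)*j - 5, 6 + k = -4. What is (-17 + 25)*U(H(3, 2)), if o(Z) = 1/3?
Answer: -16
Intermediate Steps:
k = -10 (k = -6 - 4 = -10)
o(Z) = 1/3
H(E, j) = -5 + j*E**2 (H(E, j) = E**2*j - 5 = j*E**2 - 5 = -5 + j*E**2)
c = -2/3 (c = -1 + 1/3 = -2/3 ≈ -0.66667)
U(z) = 20/3 - 2*z/3 (U(z) = -2*(z - 10)/3 = -2*(-10 + z)/3 = 20/3 - 2*z/3)
(-17 + 25)*U(H(3, 2)) = (-17 + 25)*(20/3 - 2*(-5 + 2*3**2)/3) = 8*(20/3 - 2*(-5 + 2*9)/3) = 8*(20/3 - 2*(-5 + 18)/3) = 8*(20/3 - 2/3*13) = 8*(20/3 - 26/3) = 8*(-2) = -16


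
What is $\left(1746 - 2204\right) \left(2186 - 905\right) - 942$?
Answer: $-587640$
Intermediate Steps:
$\left(1746 - 2204\right) \left(2186 - 905\right) - 942 = \left(-458\right) 1281 - 942 = -586698 - 942 = -587640$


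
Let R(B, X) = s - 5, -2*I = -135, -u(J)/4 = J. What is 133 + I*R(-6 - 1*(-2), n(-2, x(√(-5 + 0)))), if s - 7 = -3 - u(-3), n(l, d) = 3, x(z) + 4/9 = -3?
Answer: -1489/2 ≈ -744.50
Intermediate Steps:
x(z) = -31/9 (x(z) = -4/9 - 3 = -31/9)
u(J) = -4*J
I = 135/2 (I = -½*(-135) = 135/2 ≈ 67.500)
s = -8 (s = 7 + (-3 - (-4)*(-3)) = 7 + (-3 - 1*12) = 7 + (-3 - 12) = 7 - 15 = -8)
R(B, X) = -13 (R(B, X) = -8 - 5 = -13)
133 + I*R(-6 - 1*(-2), n(-2, x(√(-5 + 0)))) = 133 + (135/2)*(-13) = 133 - 1755/2 = -1489/2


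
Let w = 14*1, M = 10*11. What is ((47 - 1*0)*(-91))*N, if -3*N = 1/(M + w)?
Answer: 4277/372 ≈ 11.497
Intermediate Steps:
M = 110
w = 14
N = -1/372 (N = -1/(3*(110 + 14)) = -⅓/124 = -⅓*1/124 = -1/372 ≈ -0.0026882)
((47 - 1*0)*(-91))*N = ((47 - 1*0)*(-91))*(-1/372) = ((47 + 0)*(-91))*(-1/372) = (47*(-91))*(-1/372) = -4277*(-1/372) = 4277/372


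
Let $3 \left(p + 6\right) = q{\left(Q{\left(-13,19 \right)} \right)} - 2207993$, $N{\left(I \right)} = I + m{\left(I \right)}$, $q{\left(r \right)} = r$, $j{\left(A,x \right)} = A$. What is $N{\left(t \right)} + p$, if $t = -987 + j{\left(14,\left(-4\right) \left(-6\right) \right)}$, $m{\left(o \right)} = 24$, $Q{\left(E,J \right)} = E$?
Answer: $-736957$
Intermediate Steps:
$t = -973$ ($t = -987 + 14 = -973$)
$N{\left(I \right)} = 24 + I$ ($N{\left(I \right)} = I + 24 = 24 + I$)
$p = -736008$ ($p = -6 + \frac{-13 - 2207993}{3} = -6 + \frac{1}{3} \left(-2208006\right) = -6 - 736002 = -736008$)
$N{\left(t \right)} + p = \left(24 - 973\right) - 736008 = -949 - 736008 = -736957$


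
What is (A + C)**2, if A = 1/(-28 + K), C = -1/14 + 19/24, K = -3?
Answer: 12837889/27123264 ≈ 0.47332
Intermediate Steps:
C = 121/168 (C = -1*1/14 + 19*(1/24) = -1/14 + 19/24 = 121/168 ≈ 0.72024)
A = -1/31 (A = 1/(-28 - 3) = 1/(-31) = -1/31 ≈ -0.032258)
(A + C)**2 = (-1/31 + 121/168)**2 = (3583/5208)**2 = 12837889/27123264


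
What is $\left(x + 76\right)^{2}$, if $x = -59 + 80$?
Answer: $9409$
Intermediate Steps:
$x = 21$
$\left(x + 76\right)^{2} = \left(21 + 76\right)^{2} = 97^{2} = 9409$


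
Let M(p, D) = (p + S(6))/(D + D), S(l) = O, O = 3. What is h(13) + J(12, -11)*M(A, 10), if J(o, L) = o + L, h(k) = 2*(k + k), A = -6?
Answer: 1037/20 ≈ 51.850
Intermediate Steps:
h(k) = 4*k (h(k) = 2*(2*k) = 4*k)
J(o, L) = L + o
S(l) = 3
M(p, D) = (3 + p)/(2*D) (M(p, D) = (p + 3)/(D + D) = (3 + p)/((2*D)) = (3 + p)*(1/(2*D)) = (3 + p)/(2*D))
h(13) + J(12, -11)*M(A, 10) = 4*13 + (-11 + 12)*((½)*(3 - 6)/10) = 52 + 1*((½)*(⅒)*(-3)) = 52 + 1*(-3/20) = 52 - 3/20 = 1037/20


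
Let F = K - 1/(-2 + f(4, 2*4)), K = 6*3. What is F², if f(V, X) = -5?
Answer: 16129/49 ≈ 329.16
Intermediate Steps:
K = 18
F = 127/7 (F = 18 - 1/(-2 - 5) = 18 - 1/(-7) = 18 - 1*(-⅐) = 18 + ⅐ = 127/7 ≈ 18.143)
F² = (127/7)² = 16129/49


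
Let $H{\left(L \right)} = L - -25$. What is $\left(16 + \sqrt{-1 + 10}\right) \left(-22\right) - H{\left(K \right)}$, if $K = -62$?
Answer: $-381$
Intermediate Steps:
$H{\left(L \right)} = 25 + L$ ($H{\left(L \right)} = L + 25 = 25 + L$)
$\left(16 + \sqrt{-1 + 10}\right) \left(-22\right) - H{\left(K \right)} = \left(16 + \sqrt{-1 + 10}\right) \left(-22\right) - \left(25 - 62\right) = \left(16 + \sqrt{9}\right) \left(-22\right) - -37 = \left(16 + 3\right) \left(-22\right) + 37 = 19 \left(-22\right) + 37 = -418 + 37 = -381$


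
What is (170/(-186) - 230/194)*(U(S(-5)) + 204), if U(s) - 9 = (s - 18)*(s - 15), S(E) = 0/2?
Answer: -3049340/3007 ≈ -1014.1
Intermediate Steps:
S(E) = 0 (S(E) = 0*(½) = 0)
U(s) = 9 + (-18 + s)*(-15 + s) (U(s) = 9 + (s - 18)*(s - 15) = 9 + (-18 + s)*(-15 + s))
(170/(-186) - 230/194)*(U(S(-5)) + 204) = (170/(-186) - 230/194)*((279 + 0² - 33*0) + 204) = (170*(-1/186) - 230*1/194)*((279 + 0 + 0) + 204) = (-85/93 - 115/97)*(279 + 204) = -18940/9021*483 = -3049340/3007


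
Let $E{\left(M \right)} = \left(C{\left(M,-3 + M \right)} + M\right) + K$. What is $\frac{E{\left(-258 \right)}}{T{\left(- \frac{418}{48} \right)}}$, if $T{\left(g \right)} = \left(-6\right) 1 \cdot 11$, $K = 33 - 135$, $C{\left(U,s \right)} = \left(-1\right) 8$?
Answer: $\frac{184}{33} \approx 5.5758$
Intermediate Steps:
$C{\left(U,s \right)} = -8$
$K = -102$
$T{\left(g \right)} = -66$ ($T{\left(g \right)} = \left(-6\right) 11 = -66$)
$E{\left(M \right)} = -110 + M$ ($E{\left(M \right)} = \left(-8 + M\right) - 102 = -110 + M$)
$\frac{E{\left(-258 \right)}}{T{\left(- \frac{418}{48} \right)}} = \frac{-110 - 258}{-66} = \left(-368\right) \left(- \frac{1}{66}\right) = \frac{184}{33}$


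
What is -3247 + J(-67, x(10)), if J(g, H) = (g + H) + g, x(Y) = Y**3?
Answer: -2381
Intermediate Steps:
J(g, H) = H + 2*g (J(g, H) = (H + g) + g = H + 2*g)
-3247 + J(-67, x(10)) = -3247 + (10**3 + 2*(-67)) = -3247 + (1000 - 134) = -3247 + 866 = -2381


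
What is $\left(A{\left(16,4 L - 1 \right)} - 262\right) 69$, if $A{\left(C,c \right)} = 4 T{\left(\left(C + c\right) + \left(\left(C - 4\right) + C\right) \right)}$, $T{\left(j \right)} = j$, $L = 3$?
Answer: $-2898$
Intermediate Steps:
$A{\left(C,c \right)} = -16 + 4 c + 12 C$ ($A{\left(C,c \right)} = 4 \left(\left(C + c\right) + \left(\left(C - 4\right) + C\right)\right) = 4 \left(\left(C + c\right) + \left(\left(-4 + C\right) + C\right)\right) = 4 \left(\left(C + c\right) + \left(-4 + 2 C\right)\right) = 4 \left(-4 + c + 3 C\right) = -16 + 4 c + 12 C$)
$\left(A{\left(16,4 L - 1 \right)} - 262\right) 69 = \left(\left(-16 + 4 \left(4 \cdot 3 - 1\right) + 12 \cdot 16\right) - 262\right) 69 = \left(\left(-16 + 4 \left(12 - 1\right) + 192\right) - 262\right) 69 = \left(\left(-16 + 4 \cdot 11 + 192\right) - 262\right) 69 = \left(\left(-16 + 44 + 192\right) - 262\right) 69 = \left(220 - 262\right) 69 = \left(-42\right) 69 = -2898$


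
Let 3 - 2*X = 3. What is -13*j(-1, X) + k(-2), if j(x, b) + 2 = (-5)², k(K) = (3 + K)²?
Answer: -298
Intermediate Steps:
X = 0 (X = 3/2 - ½*3 = 3/2 - 3/2 = 0)
j(x, b) = 23 (j(x, b) = -2 + (-5)² = -2 + 25 = 23)
-13*j(-1, X) + k(-2) = -13*23 + (3 - 2)² = -299 + 1² = -299 + 1 = -298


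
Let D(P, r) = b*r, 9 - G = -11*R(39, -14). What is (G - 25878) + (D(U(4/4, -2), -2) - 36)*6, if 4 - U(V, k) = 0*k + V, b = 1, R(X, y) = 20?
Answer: -25877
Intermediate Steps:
U(V, k) = 4 - V (U(V, k) = 4 - (0*k + V) = 4 - (0 + V) = 4 - V)
G = 229 (G = 9 - (-11)*20 = 9 - 1*(-220) = 9 + 220 = 229)
D(P, r) = r (D(P, r) = 1*r = r)
(G - 25878) + (D(U(4/4, -2), -2) - 36)*6 = (229 - 25878) + (-2 - 36)*6 = -25649 - 38*6 = -25649 - 228 = -25877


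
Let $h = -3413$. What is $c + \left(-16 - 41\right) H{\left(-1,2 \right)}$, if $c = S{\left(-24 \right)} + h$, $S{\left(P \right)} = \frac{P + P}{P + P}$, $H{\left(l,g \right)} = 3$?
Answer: $-3583$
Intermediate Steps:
$S{\left(P \right)} = 1$ ($S{\left(P \right)} = \frac{2 P}{2 P} = 2 P \frac{1}{2 P} = 1$)
$c = -3412$ ($c = 1 - 3413 = -3412$)
$c + \left(-16 - 41\right) H{\left(-1,2 \right)} = -3412 + \left(-16 - 41\right) 3 = -3412 - 171 = -3583$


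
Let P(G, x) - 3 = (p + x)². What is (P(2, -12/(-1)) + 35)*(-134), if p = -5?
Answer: -11658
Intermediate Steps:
P(G, x) = 3 + (-5 + x)²
(P(2, -12/(-1)) + 35)*(-134) = ((3 + (-5 - 12/(-1))²) + 35)*(-134) = ((3 + (-5 - 12*(-1))²) + 35)*(-134) = ((3 + (-5 + 12)²) + 35)*(-134) = ((3 + 7²) + 35)*(-134) = ((3 + 49) + 35)*(-134) = (52 + 35)*(-134) = 87*(-134) = -11658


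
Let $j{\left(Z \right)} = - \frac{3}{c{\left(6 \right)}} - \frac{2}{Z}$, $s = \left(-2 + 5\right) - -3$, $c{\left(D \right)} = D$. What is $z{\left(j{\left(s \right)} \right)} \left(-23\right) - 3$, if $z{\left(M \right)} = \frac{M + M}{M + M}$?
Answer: $-26$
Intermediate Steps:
$s = 6$ ($s = 3 + 3 = 6$)
$j{\left(Z \right)} = - \frac{1}{2} - \frac{2}{Z}$ ($j{\left(Z \right)} = - \frac{3}{6} - \frac{2}{Z} = \left(-3\right) \frac{1}{6} - \frac{2}{Z} = - \frac{1}{2} - \frac{2}{Z}$)
$z{\left(M \right)} = 1$ ($z{\left(M \right)} = \frac{2 M}{2 M} = 2 M \frac{1}{2 M} = 1$)
$z{\left(j{\left(s \right)} \right)} \left(-23\right) - 3 = 1 \left(-23\right) - 3 = -23 - 3 = -26$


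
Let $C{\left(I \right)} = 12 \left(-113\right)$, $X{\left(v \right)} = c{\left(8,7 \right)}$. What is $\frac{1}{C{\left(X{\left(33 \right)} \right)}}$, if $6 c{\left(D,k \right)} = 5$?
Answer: $- \frac{1}{1356} \approx -0.00073746$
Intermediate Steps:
$c{\left(D,k \right)} = \frac{5}{6}$ ($c{\left(D,k \right)} = \frac{1}{6} \cdot 5 = \frac{5}{6}$)
$X{\left(v \right)} = \frac{5}{6}$
$C{\left(I \right)} = -1356$
$\frac{1}{C{\left(X{\left(33 \right)} \right)}} = \frac{1}{-1356} = - \frac{1}{1356}$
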